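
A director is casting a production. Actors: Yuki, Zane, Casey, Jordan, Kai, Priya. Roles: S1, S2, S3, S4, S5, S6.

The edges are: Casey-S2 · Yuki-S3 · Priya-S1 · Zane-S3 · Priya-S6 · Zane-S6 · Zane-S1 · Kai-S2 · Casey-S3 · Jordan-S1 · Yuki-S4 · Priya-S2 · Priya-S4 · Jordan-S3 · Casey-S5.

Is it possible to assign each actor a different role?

One maximum matching: Yuki-S3, Zane-S6, Casey-S5, Jordan-S1, Kai-S2, Priya-S4.
All 6 actors are covered.

Yes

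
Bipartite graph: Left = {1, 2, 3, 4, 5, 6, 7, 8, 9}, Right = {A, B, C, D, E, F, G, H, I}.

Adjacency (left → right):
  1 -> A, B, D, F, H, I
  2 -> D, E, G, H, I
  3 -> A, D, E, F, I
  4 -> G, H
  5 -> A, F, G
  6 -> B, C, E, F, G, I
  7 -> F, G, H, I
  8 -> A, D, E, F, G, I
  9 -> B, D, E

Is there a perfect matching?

Yes

For example, pair 1–A, 2–D, 3–E, 4–H, 5–F, 6–C, 7–I, 8–G, 9–B.
All 9 left vertices are covered.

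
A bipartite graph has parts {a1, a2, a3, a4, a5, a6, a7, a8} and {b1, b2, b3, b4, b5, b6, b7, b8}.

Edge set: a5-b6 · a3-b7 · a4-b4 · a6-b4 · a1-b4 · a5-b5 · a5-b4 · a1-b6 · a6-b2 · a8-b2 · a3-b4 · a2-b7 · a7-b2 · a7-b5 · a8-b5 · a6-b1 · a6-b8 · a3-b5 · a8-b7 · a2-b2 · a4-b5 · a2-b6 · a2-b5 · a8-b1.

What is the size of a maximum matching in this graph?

7

One maximum matching: a1–b6, a2–b2, a3–b7, a4–b4, a5–b5, a6–b8, a8–b1.
The set {a1, a2, a3, a4, a5, a7} has only 5 neighbours ({b2, b4, b5, b6, b7}), so by Hall's theorem at most 7 of the 8 left vertices can be matched.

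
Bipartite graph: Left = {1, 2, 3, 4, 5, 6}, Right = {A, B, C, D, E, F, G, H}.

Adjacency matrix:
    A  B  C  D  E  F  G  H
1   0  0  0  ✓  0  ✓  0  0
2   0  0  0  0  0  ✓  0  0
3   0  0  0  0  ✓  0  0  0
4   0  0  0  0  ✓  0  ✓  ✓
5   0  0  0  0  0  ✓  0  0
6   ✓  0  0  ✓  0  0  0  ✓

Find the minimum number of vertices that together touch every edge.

The 5 edges 1–D, 2–F, 3–E, 4–G, 6–H form a matching, so any vertex cover needs at least 5 vertices (one per matched edge).
Conversely {1, 3, 4, 6, F} meets every edge and has exactly 5 vertices, so 5 is optimal.

5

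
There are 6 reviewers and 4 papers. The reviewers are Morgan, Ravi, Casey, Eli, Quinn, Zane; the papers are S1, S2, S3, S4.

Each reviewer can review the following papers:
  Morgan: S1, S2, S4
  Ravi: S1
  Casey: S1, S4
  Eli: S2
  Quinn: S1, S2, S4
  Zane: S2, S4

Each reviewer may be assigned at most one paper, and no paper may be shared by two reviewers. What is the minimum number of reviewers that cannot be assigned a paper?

A valid assignment of size 3: Morgan–S2, Ravi–S1, Casey–S4.
The set {Morgan, Ravi, Casey, Eli, Quinn, Zane} has only 3 neighbours ({S1, S2, S4}), so by Hall's theorem at most 3 of the 6 reviewers can be matched.
That matches 3 of the 6, leaving 3 unmatched; no matching can do better.

3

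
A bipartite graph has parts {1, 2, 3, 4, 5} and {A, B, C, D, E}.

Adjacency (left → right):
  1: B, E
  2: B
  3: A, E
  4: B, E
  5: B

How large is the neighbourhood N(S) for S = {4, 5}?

The union of neighbours of {4, 5} is {B, E}, which has 2 elements.
Since |N(S)| = 2 ≥ |S| = 2, Hall's condition holds for this subset.

2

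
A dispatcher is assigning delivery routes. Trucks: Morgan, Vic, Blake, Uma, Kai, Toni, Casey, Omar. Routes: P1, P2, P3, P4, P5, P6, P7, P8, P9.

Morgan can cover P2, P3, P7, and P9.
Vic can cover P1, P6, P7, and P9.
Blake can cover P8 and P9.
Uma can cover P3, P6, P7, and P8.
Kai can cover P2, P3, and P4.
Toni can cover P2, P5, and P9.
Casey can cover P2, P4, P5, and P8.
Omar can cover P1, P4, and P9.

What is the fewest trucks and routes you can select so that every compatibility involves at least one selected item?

A maximum matching has 8 edges (e.g. Morgan–P9, Vic–P7, Blake–P8, Uma–P6, Kai–P3, Toni–P5, Casey–P4, Omar–P1).
By König's theorem the minimum vertex cover has the same size. One such cover is {Morgan, Vic, Blake, Uma, Kai, Toni, Casey, Omar}.

8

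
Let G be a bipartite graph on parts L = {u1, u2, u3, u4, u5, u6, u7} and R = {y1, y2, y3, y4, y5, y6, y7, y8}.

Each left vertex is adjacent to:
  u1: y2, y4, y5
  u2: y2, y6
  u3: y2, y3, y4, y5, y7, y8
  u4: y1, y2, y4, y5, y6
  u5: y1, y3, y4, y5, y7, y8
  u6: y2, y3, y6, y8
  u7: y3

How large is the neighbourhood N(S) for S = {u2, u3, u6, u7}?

The union of neighbours of {u2, u3, u6, u7} is {y2, y3, y4, y5, y6, y7, y8}, which has 7 elements.
Since |N(S)| = 7 ≥ |S| = 4, Hall's condition holds for this subset.

7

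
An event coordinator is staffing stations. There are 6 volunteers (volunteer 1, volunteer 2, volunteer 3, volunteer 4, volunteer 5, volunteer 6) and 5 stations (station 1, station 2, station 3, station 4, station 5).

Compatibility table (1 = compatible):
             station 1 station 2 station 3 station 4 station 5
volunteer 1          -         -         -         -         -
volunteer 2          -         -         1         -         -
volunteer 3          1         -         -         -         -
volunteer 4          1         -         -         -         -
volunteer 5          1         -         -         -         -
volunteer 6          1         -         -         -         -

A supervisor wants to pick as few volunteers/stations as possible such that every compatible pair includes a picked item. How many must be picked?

2

A maximum matching has 2 edges (e.g. volunteer 2–station 3, volunteer 3–station 1).
By König's theorem the minimum vertex cover has the same size. One such cover is {volunteer 2, station 1}.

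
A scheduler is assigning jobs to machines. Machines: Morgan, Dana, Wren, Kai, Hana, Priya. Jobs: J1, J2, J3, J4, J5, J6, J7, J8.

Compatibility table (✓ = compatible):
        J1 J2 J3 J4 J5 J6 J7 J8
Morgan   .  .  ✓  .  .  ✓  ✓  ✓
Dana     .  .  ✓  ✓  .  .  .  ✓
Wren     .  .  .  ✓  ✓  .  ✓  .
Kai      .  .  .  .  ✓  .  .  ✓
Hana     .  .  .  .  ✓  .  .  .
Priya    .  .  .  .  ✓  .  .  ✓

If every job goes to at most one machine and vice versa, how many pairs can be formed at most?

For example, pair Morgan→J3, Dana→J4, Wren→J7, Kai→J8, Hana→J5.
The set {Kai, Hana, Priya} has only 2 neighbours ({J5, J8}), so by Hall's theorem at most 5 of the 6 machines can be matched.

5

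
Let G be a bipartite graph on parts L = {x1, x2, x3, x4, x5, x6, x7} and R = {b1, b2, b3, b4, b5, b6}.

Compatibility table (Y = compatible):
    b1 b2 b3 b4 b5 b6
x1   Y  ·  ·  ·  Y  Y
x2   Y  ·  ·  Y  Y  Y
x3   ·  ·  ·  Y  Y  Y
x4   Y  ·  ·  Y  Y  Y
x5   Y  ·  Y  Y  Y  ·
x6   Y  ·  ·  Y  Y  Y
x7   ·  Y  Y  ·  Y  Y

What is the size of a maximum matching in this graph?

A valid assignment of size 6: x1–b1, x2–b4, x3–b6, x4–b5, x5–b3, x7–b2.
The set {x1, x2, x3, x4, x6} has only 4 neighbours ({b1, b4, b5, b6}), so by Hall's theorem at most 6 of the 7 left vertices can be matched.

6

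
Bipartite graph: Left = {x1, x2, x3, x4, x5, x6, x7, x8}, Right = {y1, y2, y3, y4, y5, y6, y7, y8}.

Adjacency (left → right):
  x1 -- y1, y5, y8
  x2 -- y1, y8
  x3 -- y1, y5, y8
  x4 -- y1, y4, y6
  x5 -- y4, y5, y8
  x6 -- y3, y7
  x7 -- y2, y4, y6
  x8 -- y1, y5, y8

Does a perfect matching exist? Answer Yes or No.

No

The set {x1, x2, x3, x8} has only 3 neighbours ({y1, y5, y8}), so by Hall's theorem at most 7 of the 8 left vertices can be matched.
Hence no matching covers every left vertex.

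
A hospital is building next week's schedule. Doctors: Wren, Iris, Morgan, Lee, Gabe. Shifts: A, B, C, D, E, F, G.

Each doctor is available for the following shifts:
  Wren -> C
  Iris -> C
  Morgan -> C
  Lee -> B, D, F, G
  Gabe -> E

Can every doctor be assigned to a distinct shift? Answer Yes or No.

The set {Wren, Iris, Morgan} has only 1 neighbour ({C}), so by Hall's theorem at most 3 of the 5 doctors can be matched.
Hence no matching covers every doctor.

No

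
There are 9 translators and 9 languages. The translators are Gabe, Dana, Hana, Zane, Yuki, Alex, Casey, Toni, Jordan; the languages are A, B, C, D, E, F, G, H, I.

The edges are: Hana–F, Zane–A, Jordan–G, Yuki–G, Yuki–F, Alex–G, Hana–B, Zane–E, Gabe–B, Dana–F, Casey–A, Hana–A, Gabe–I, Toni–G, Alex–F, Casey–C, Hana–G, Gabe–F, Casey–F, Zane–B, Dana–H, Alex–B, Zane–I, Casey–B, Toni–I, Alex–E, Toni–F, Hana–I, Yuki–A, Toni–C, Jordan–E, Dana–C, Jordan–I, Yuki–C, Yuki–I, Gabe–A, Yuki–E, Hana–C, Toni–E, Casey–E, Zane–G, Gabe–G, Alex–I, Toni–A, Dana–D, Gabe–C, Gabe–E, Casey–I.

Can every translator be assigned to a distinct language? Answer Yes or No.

No

The set {Gabe, Hana, Zane, Yuki, Alex, Casey, Toni, Jordan} has only 7 neighbours ({A, B, C, E, F, G, I}), so by Hall's theorem at most 8 of the 9 translators can be matched.
Hence no matching covers every translator.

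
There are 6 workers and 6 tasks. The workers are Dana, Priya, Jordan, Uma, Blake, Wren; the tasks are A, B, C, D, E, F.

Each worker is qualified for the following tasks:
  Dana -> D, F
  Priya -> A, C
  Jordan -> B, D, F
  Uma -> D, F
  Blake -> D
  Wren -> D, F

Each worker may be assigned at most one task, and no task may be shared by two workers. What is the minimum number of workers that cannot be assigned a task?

For example, pair Dana→D, Priya→C, Jordan→B, Uma→F.
The set {Dana, Uma, Blake, Wren} has only 2 neighbours ({D, F}), so by Hall's theorem at most 4 of the 6 workers can be matched.
That matches 4 of the 6, leaving 2 unmatched; no matching can do better.

2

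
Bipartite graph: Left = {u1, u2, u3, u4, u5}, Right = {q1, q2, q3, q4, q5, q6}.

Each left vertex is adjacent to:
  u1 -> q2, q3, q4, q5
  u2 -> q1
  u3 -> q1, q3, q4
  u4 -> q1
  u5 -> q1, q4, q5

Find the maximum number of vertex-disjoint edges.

4

A valid assignment of size 4: u1→q2, u2→q1, u3→q3, u5→q4.
The set {u2, u4} has only 1 neighbour ({q1}), so by Hall's theorem at most 4 of the 5 left vertices can be matched.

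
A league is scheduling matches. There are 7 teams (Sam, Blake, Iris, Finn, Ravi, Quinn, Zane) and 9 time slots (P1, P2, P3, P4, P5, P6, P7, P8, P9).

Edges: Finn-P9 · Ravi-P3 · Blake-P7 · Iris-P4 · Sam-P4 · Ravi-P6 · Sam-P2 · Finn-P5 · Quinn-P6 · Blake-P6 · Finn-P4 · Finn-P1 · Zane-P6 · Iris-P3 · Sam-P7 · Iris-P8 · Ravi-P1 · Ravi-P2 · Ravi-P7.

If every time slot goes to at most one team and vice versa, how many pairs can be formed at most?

6

One maximum matching: Sam→P4, Blake→P7, Iris→P8, Finn→P5, Ravi→P1, Quinn→P6.
The set {Quinn, Zane} has only 1 neighbour ({P6}), so by Hall's theorem at most 6 of the 7 teams can be matched.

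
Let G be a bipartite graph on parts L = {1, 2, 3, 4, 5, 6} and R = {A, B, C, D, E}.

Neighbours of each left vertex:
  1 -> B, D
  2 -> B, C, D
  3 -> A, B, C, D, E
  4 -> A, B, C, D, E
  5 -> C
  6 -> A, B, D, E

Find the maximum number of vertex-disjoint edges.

5

One maximum matching: 1-D, 2-B, 3-E, 4-A, 5-C.
The set {1, 2, 3, 4, 5, 6} has only 5 neighbours ({A, B, C, D, E}), so by Hall's theorem at most 5 of the 6 left vertices can be matched.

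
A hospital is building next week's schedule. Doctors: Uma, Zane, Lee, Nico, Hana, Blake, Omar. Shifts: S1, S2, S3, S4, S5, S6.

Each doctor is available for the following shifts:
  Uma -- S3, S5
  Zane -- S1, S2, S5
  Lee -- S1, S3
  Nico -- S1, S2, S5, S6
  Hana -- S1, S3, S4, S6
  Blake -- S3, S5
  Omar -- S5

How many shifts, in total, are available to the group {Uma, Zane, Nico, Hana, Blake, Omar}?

The union of neighbours of {Uma, Zane, Nico, Hana, Blake, Omar} is {S1, S2, S3, S4, S5, S6}, which has 6 elements.
Since |N(S)| = 6 ≥ |S| = 6, Hall's condition holds for this subset.

6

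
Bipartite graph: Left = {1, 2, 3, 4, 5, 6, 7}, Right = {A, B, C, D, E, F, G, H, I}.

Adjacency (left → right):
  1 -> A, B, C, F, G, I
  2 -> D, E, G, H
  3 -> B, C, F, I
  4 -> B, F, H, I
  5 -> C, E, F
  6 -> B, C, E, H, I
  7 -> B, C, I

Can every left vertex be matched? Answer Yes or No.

One maximum matching: 1–G, 2–D, 3–C, 4–F, 5–E, 6–H, 7–B.
Every left vertex is matched, so this matching saturates all of them.

Yes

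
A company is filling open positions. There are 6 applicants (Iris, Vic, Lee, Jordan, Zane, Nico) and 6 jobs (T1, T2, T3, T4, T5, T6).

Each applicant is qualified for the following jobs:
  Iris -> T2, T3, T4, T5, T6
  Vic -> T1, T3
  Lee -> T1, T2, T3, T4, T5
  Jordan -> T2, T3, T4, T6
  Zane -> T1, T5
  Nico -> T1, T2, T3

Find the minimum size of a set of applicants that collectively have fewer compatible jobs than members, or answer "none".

A matching saturating every applicant exists, for instance Iris→T3, Vic→T1, Lee→T4, Jordan→T6, Zane→T5, Nico→T2.
By Hall's marriage theorem, this means |N(S)| ≥ |S| for every subset S, so no violating subset exists.

none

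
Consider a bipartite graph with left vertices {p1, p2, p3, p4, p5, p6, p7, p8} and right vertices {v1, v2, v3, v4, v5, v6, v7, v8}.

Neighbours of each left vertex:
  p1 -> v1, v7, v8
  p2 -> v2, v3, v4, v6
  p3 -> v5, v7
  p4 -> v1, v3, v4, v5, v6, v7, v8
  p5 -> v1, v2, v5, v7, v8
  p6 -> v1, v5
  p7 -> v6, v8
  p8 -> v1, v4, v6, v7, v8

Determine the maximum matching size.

8

One maximum matching: p1→v7, p2→v4, p3→v5, p4→v3, p5→v2, p6→v1, p7→v8, p8→v6.
All 8 left vertices are matched, so no larger matching exists.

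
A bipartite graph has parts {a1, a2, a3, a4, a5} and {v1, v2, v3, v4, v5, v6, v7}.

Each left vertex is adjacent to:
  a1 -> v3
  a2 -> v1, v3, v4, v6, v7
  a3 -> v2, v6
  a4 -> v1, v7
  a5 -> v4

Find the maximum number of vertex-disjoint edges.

A valid assignment of size 5: a1–v3, a2–v6, a3–v2, a4–v7, a5–v4.
This saturates every left vertex, so 5 is the maximum.

5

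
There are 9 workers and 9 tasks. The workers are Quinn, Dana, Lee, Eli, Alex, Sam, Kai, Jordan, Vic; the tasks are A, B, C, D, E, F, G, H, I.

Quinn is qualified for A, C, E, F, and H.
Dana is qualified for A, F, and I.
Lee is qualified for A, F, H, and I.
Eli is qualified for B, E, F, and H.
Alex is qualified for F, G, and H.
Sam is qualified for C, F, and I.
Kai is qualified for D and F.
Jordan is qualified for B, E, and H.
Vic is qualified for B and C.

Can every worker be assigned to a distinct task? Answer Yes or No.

Yes

One maximum matching: Quinn–A, Dana–I, Lee–F, Eli–H, Alex–G, Sam–C, Kai–D, Jordan–E, Vic–B.
Every worker is matched, so this is a perfect matching.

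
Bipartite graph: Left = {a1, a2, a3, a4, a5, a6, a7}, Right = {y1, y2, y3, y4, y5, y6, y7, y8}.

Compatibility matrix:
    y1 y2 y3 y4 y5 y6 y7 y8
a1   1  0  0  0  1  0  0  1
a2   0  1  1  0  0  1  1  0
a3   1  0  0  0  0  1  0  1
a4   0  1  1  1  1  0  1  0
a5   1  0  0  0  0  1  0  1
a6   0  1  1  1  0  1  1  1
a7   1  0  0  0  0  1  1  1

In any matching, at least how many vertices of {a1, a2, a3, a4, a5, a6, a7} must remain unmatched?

0

For example, pair a1→y5, a2→y3, a3→y1, a4→y4, a5→y8, a6→y6, a7→y7.
This saturates every left vertex, so 7 is the maximum.
That matches 7 of the 7, leaving 0 unmatched; no matching can do better.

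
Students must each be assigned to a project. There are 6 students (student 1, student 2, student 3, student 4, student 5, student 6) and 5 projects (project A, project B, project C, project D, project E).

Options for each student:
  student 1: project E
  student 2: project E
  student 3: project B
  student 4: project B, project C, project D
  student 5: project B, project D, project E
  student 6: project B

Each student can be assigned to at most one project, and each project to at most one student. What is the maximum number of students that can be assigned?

A valid assignment of size 4: student 1-project E, student 3-project B, student 4-project C, student 5-project D.
The set {student 1, student 2, student 3, student 6} has only 2 neighbours ({project B, project E}), so by Hall's theorem at most 4 of the 6 students can be matched.

4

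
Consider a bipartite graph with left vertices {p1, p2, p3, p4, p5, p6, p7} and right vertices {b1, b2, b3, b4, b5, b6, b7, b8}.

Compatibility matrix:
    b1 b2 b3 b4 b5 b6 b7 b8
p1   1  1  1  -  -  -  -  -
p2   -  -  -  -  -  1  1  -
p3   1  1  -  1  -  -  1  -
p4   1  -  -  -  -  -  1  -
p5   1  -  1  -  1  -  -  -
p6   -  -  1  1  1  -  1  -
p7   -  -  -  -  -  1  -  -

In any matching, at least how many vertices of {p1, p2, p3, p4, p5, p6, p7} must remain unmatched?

One maximum matching: p1-b2, p2-b7, p3-b4, p4-b1, p5-b5, p6-b3, p7-b6.
This saturates every left vertex, so 7 is the maximum.
That matches 7 of the 7, leaving 0 unmatched; no matching can do better.

0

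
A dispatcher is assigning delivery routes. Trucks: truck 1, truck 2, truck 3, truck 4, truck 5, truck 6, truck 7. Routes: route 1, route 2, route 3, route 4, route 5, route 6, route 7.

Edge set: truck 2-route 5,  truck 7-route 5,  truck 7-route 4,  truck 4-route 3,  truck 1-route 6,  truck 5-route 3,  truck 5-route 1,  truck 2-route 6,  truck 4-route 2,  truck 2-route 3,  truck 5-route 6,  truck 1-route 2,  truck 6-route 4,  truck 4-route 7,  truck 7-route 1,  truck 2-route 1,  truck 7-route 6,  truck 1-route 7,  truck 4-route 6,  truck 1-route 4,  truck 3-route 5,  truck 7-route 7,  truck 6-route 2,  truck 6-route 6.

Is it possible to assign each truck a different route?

Yes

For example, pair truck 1-route 7, truck 2-route 1, truck 3-route 5, truck 4-route 6, truck 5-route 3, truck 6-route 2, truck 7-route 4.
All 7 trucks are covered.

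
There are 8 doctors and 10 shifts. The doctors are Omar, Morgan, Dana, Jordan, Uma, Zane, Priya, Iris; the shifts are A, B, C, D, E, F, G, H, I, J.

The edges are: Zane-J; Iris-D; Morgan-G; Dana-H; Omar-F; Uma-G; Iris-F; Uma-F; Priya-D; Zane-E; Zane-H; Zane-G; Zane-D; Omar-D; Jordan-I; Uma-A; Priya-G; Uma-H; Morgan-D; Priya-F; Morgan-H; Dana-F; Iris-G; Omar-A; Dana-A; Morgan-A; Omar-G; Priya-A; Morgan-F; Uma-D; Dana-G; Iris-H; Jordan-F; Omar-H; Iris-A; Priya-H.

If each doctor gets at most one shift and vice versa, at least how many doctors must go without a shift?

1

For example, pair Omar-D, Morgan-H, Dana-F, Jordan-I, Uma-A, Zane-J, Priya-G.
The set {Omar, Morgan, Dana, Uma, Priya, Iris} has only 5 neighbours ({A, D, F, G, H}), so by Hall's theorem at most 7 of the 8 doctors can be matched.
That matches 7 of the 8, leaving 1 unmatched; no matching can do better.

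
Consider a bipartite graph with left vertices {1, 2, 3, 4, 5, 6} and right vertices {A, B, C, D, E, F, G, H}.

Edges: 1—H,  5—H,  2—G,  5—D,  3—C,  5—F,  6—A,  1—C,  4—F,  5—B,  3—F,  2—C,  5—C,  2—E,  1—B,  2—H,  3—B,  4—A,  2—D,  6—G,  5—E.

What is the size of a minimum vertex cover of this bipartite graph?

A maximum matching has 6 edges (e.g. 1–C, 2–E, 3–B, 4–F, 5–H, 6–G).
By König's theorem the minimum vertex cover has the same size. One such cover is {1, 2, 3, 4, 5, 6}.

6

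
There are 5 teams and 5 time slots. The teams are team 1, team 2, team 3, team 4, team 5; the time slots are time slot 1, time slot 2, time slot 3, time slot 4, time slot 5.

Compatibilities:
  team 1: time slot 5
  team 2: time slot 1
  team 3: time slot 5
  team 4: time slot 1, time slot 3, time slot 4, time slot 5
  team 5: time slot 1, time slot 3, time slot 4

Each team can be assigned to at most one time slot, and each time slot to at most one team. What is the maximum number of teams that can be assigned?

For example, pair team 1–time slot 5, team 2–time slot 1, team 4–time slot 3, team 5–time slot 4.
The set {team 1, team 3} has only 1 neighbour ({time slot 5}), so by Hall's theorem at most 4 of the 5 teams can be matched.

4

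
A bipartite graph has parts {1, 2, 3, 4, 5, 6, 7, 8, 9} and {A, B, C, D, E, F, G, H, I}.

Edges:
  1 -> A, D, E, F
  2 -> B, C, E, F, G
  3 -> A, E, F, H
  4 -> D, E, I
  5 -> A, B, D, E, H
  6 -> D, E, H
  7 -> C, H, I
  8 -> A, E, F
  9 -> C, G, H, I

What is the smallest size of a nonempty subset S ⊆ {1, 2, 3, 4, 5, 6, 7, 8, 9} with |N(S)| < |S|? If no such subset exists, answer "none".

A matching saturating every left vertex exists, for instance 1→A, 2→G, 3→E, 4→I, 5→B, 6→D, 7→H, 8→F, 9→C.
By Hall's marriage theorem, this means |N(S)| ≥ |S| for every subset S, so no violating subset exists.

none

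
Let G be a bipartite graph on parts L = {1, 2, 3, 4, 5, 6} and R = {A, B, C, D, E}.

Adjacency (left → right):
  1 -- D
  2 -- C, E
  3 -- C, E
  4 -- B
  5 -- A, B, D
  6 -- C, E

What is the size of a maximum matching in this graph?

5

One maximum matching: 1→D, 2→C, 3→E, 4→B, 5→A.
The set {2, 3, 6} has only 2 neighbours ({C, E}), so by Hall's theorem at most 5 of the 6 left vertices can be matched.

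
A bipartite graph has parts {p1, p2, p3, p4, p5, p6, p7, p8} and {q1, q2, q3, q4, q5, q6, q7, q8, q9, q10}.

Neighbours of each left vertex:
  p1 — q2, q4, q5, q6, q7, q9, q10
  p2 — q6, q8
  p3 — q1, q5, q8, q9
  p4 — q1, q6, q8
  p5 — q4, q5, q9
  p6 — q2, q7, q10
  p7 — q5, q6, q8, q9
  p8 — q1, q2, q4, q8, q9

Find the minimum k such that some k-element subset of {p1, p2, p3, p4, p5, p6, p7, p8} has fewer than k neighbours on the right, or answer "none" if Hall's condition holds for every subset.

A matching saturating every left vertex exists, for instance p1→q7, p2→q6, p3→q5, p4→q1, p5→q4, p6→q2, p7→q8, p8→q9.
By Hall's marriage theorem, this means |N(S)| ≥ |S| for every subset S, so no violating subset exists.

none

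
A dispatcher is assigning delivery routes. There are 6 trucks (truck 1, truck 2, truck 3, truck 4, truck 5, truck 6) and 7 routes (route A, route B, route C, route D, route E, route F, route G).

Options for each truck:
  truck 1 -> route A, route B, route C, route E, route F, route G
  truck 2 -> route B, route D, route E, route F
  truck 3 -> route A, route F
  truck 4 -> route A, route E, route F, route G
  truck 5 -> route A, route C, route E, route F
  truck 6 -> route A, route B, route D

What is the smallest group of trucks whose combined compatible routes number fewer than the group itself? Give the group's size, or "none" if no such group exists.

A matching saturating every truck exists, for instance truck 1→route C, truck 2→route E, truck 3→route A, truck 4→route G, truck 5→route F, truck 6→route B.
By Hall's marriage theorem, this means |N(S)| ≥ |S| for every subset S, so no violating subset exists.

none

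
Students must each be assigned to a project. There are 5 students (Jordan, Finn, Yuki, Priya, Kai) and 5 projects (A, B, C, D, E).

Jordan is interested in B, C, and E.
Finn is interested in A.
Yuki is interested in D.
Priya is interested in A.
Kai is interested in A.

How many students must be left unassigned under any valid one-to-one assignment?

2

One maximum matching: Jordan→B, Finn→A, Yuki→D.
The set {Finn, Priya, Kai} has only 1 neighbour ({A}), so by Hall's theorem at most 3 of the 5 students can be matched.
That matches 3 of the 5, leaving 2 unmatched; no matching can do better.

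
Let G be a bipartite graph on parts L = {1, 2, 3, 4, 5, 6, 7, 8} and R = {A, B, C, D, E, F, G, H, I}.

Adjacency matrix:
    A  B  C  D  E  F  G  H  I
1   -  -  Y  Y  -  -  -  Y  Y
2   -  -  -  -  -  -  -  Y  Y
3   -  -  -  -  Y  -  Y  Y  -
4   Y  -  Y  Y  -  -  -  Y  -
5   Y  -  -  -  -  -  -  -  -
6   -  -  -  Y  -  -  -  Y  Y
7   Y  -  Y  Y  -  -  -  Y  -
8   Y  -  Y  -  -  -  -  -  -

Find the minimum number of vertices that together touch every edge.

A maximum matching has 6 edges (e.g. 1–C, 2–I, 3–E, 4–H, 5–A, 6–D).
By König's theorem the minimum vertex cover has the same size. One such cover is {3, A, C, D, H, I}.

6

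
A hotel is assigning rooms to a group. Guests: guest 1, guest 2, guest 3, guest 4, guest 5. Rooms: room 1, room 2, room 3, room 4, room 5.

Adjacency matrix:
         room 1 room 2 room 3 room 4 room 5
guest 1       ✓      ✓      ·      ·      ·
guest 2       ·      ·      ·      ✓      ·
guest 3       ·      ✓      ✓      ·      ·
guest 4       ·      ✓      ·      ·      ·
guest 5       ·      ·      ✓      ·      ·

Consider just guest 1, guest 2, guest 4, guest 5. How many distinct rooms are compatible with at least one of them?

The union of neighbours of {guest 1, guest 2, guest 4, guest 5} is {room 1, room 2, room 3, room 4}, which has 4 elements.
Since |N(S)| = 4 ≥ |S| = 4, Hall's condition holds for this subset.

4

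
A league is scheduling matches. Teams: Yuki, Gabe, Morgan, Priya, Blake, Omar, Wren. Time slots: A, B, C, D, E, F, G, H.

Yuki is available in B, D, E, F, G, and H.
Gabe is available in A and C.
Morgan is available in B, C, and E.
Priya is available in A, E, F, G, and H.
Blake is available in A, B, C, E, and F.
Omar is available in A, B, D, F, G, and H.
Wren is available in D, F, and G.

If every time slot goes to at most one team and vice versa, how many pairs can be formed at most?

One maximum matching: Yuki-H, Gabe-C, Morgan-B, Priya-A, Blake-E, Omar-G, Wren-F.
This saturates every team, so 7 is the maximum.

7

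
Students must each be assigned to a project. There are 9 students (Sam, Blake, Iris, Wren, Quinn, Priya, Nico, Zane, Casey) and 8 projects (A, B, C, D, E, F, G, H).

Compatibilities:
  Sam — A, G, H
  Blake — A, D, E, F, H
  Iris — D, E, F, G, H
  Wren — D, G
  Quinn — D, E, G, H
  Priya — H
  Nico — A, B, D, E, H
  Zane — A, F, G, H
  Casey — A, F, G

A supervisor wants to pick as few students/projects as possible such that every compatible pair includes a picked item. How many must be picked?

7

{Nico, A, D, E, F, G, H} is a vertex cover of size 7: every edge has an endpoint in this set.
No smaller cover exists because Sam–G, Blake–A, Iris–F, Wren–D, Quinn–E, Priya–H, Nico–B is a matching of size 7, and a cover must include an endpoint of each of these disjoint edges (König's theorem).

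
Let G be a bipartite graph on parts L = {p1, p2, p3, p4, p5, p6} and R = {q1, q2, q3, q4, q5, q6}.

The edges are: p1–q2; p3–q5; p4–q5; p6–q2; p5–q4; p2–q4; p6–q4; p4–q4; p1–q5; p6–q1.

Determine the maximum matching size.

4

For example, pair p1-q2, p2-q4, p3-q5, p6-q1.
The set {p2, p3, p4, p5} has only 2 neighbours ({q4, q5}), so by Hall's theorem at most 4 of the 6 left vertices can be matched.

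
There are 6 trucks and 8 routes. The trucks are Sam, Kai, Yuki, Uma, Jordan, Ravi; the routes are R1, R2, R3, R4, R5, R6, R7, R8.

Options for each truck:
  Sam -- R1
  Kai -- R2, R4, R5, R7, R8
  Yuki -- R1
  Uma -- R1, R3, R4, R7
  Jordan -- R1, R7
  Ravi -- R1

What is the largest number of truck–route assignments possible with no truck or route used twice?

For example, pair Sam→R1, Kai→R2, Uma→R4, Jordan→R7.
The set {Sam, Yuki, Ravi} has only 1 neighbour ({R1}), so by Hall's theorem at most 4 of the 6 trucks can be matched.

4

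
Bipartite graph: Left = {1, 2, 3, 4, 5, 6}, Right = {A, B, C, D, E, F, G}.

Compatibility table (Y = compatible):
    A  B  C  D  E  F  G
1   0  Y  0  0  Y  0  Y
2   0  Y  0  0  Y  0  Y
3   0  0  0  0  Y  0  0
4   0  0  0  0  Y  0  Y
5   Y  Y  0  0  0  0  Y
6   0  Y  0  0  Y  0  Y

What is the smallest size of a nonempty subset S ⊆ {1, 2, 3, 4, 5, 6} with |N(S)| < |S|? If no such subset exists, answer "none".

4

Take S = {1, 2, 3, 4}. Its neighbourhood is {B, E, G}, so |N(S)| = 3 < |S| = 4.
Every subset of size less than 4 has at least as many neighbours as members, so 4 is the minimum.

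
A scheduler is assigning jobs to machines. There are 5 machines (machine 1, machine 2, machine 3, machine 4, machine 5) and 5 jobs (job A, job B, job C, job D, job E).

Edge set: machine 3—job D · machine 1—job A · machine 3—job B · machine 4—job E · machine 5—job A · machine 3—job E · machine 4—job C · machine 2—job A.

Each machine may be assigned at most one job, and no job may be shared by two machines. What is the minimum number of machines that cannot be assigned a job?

One maximum matching: machine 1–job A, machine 3–job D, machine 4–job E.
The set {machine 1, machine 2, machine 5} has only 1 neighbour ({job A}), so by Hall's theorem at most 3 of the 5 machines can be matched.
That matches 3 of the 5, leaving 2 unmatched; no matching can do better.

2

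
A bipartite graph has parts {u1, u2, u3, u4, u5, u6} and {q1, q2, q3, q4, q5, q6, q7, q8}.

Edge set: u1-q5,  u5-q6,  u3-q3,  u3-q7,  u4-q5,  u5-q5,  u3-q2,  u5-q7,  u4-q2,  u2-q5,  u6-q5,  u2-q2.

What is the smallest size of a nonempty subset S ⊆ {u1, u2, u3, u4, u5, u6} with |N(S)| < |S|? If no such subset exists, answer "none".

Take S = {u1, u6}. Its neighbourhood is {q5}, so |N(S)| = 1 < |S| = 2.
No single vertex violates Hall's condition since each has at least one neighbour, so 2 is the minimum.

2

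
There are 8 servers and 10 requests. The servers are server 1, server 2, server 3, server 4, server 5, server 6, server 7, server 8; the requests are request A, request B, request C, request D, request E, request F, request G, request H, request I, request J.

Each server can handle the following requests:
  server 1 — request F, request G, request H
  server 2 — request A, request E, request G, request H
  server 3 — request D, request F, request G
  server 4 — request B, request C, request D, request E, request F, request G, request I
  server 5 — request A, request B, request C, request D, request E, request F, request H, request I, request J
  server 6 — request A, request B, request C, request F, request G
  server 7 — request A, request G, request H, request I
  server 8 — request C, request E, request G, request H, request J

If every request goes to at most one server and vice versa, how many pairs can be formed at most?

One maximum matching: server 1-request H, server 2-request A, server 3-request D, server 4-request F, server 5-request J, server 6-request C, server 7-request G, server 8-request E.
This saturates every server, so 8 is the maximum.

8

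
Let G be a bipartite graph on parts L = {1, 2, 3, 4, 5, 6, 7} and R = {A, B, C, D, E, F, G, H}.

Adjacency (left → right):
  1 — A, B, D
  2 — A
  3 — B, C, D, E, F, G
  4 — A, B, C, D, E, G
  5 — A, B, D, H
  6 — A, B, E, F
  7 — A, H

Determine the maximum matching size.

For example, pair 1-D, 2-A, 3-G, 4-C, 5-B, 6-E, 7-H.
All 7 left vertices are matched, so no larger matching exists.

7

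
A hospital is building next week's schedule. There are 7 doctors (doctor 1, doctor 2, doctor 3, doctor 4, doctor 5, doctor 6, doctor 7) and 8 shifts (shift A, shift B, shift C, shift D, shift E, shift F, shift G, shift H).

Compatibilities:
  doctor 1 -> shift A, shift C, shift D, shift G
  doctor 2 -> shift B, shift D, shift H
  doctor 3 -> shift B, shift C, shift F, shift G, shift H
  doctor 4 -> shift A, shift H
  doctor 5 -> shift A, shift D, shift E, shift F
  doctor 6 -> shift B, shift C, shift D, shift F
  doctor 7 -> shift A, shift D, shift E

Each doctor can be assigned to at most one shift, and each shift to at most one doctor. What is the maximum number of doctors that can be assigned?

7

A valid assignment of size 7: doctor 1–shift G, doctor 2–shift B, doctor 3–shift F, doctor 4–shift H, doctor 5–shift A, doctor 6–shift D, doctor 7–shift E.
This saturates every doctor, so 7 is the maximum.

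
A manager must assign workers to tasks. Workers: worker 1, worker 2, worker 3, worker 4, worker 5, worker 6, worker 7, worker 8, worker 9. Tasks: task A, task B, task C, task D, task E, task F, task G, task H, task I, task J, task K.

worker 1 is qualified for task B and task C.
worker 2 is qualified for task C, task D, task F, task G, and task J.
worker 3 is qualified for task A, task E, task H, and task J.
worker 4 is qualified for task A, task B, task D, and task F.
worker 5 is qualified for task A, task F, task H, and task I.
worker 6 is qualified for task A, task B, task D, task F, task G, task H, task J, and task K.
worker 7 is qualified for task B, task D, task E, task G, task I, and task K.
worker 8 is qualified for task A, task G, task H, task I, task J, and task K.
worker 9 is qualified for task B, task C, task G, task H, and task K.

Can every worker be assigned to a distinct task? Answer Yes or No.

Yes

A valid assignment of size 9: worker 1-task B, worker 2-task F, worker 3-task E, worker 4-task D, worker 5-task A, worker 6-task H, worker 7-task G, worker 8-task I, worker 9-task C.
Every worker is matched, so this matching saturates all of them.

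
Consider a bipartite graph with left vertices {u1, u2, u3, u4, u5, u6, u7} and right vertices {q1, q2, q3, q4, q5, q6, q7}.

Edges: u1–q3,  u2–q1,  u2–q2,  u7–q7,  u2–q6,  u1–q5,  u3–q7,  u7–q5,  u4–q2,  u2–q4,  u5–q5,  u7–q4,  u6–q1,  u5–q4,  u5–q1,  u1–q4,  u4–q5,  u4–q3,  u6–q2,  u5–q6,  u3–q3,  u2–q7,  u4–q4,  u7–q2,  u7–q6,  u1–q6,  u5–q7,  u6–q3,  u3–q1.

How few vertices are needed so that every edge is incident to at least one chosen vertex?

{u1, u2, u3, u4, u5, u6, u7} is a vertex cover of size 7: every edge has an endpoint in this set.
No smaller cover exists because u1–q5, u2–q4, u3–q7, u4–q2, u5–q1, u6–q3, u7–q6 is a matching of size 7, and a cover must include an endpoint of each of these disjoint edges (König's theorem).

7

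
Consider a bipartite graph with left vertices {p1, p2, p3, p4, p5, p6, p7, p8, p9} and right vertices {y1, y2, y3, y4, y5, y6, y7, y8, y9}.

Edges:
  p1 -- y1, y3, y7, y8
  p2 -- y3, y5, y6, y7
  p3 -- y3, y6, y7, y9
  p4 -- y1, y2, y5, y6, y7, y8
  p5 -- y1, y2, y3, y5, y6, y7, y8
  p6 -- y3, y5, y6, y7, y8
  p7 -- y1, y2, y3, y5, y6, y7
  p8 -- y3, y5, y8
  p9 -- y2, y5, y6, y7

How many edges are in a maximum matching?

8

A valid assignment of size 8: p1–y1, p2–y5, p3–y9, p4–y2, p5–y6, p6–y8, p7–y7, p8–y3.
The set {p1, p2, p4, p5, p6, p7, p8, p9} has only 7 neighbours ({y1, y2, y3, y5, y6, y7, y8}), so by Hall's theorem at most 8 of the 9 left vertices can be matched.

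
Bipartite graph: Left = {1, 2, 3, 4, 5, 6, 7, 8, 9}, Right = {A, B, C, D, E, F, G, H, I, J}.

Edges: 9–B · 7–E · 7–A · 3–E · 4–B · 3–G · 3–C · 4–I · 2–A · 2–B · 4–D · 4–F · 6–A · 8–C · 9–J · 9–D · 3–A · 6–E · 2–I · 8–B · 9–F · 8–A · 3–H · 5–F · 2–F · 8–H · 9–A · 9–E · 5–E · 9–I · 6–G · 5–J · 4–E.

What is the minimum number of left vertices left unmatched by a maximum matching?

1

A valid assignment of size 8: 2–I, 3–H, 4–B, 5–E, 6–G, 7–A, 8–C, 9–J.
The set {1} has only 0 neighbours (∅), so by Hall's theorem at most 8 of the 9 left vertices can be matched.
That matches 8 of the 9, leaving 1 unmatched; no matching can do better.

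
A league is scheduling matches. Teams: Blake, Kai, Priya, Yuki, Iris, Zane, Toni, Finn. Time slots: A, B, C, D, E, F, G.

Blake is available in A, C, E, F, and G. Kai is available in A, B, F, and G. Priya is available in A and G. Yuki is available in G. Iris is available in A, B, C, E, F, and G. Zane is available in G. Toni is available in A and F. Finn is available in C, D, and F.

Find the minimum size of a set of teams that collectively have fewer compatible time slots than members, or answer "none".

Take S = {Yuki, Zane}. Its neighbourhood is {G}, so |N(S)| = 1 < |S| = 2.
No single vertex violates Hall's condition since each has at least one neighbour, so 2 is the minimum.

2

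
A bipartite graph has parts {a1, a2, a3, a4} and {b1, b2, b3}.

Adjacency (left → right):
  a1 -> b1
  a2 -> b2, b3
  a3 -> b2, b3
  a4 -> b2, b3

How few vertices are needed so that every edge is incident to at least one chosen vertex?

The 3 edges a1–b1, a2–b2, a3–b3 form a matching, so any vertex cover needs at least 3 vertices (one per matched edge).
Conversely {a1, b2, b3} meets every edge and has exactly 3 vertices, so 3 is optimal.

3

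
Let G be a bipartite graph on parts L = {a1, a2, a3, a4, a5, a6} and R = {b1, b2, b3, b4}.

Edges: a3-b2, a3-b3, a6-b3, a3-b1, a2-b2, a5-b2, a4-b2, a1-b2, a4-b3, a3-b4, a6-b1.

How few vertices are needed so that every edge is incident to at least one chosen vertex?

4

The 4 edges a1–b2, a3–b4, a4–b3, a6–b1 form a matching, so any vertex cover needs at least 4 vertices (one per matched edge).
Conversely {a3, a4, a6, b2} meets every edge and has exactly 4 vertices, so 4 is optimal.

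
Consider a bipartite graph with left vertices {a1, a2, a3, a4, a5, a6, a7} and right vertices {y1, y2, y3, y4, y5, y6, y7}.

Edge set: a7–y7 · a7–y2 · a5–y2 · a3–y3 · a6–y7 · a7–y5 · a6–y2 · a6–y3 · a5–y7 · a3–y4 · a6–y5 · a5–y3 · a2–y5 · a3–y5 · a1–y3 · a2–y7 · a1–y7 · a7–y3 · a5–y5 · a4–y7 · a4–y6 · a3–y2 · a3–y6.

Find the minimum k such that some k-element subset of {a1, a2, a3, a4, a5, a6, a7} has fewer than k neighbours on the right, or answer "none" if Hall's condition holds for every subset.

5

Take S = {a1, a2, a5, a6, a7}. Its neighbourhood is {y2, y3, y5, y7}, so |N(S)| = 4 < |S| = 5.
Every subset of size less than 5 has at least as many neighbours as members, so 5 is the minimum.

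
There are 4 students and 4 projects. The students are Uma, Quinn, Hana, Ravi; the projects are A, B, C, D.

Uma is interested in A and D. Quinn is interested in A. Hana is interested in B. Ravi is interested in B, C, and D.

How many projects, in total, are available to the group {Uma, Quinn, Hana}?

The union of neighbours of {Uma, Quinn, Hana} is {A, B, D}, which has 3 elements.
Since |N(S)| = 3 ≥ |S| = 3, Hall's condition holds for this subset.

3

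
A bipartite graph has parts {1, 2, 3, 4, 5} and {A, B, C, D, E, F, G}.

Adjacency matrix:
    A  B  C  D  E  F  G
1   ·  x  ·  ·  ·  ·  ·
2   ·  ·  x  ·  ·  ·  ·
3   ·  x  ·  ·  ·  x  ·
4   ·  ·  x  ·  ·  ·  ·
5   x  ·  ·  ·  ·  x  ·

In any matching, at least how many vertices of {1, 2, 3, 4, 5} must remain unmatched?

A valid assignment of size 4: 1–B, 2–C, 3–F, 5–A.
The set {2, 4} has only 1 neighbour ({C}), so by Hall's theorem at most 4 of the 5 left vertices can be matched.
That matches 4 of the 5, leaving 1 unmatched; no matching can do better.

1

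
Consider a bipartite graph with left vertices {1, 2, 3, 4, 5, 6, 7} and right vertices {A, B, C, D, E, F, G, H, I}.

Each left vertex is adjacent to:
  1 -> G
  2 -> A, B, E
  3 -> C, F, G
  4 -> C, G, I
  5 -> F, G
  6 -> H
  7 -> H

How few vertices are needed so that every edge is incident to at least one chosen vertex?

The 6 edges 1–G, 2–B, 3–C, 4–I, 5–F, 6–H form a matching, so any vertex cover needs at least 6 vertices (one per matched edge).
Conversely {1, 2, 3, 4, 5, H} meets every edge and has exactly 6 vertices, so 6 is optimal.

6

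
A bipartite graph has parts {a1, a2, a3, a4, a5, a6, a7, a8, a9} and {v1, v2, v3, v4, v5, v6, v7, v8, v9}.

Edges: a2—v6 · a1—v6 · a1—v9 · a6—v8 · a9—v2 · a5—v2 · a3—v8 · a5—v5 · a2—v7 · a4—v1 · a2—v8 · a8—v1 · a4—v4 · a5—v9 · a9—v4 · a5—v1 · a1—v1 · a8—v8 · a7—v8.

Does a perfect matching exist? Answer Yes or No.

No

The set {a3, a6, a7} has only 1 neighbour ({v8}), so by Hall's theorem at most 7 of the 9 left vertices can be matched.
Hence no matching covers every left vertex.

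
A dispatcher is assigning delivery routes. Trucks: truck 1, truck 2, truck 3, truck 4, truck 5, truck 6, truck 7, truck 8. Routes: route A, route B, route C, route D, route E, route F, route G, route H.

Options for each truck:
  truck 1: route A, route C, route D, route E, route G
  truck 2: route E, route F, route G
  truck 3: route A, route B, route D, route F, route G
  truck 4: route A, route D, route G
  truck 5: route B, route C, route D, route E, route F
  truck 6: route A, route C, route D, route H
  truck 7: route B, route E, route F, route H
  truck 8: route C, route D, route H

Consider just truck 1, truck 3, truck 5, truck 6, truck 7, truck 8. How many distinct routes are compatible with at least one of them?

The union of neighbours of {truck 1, truck 3, truck 5, truck 6, truck 7, truck 8} is {route A, route B, route C, route D, route E, route F, route G, route H}, which has 8 elements.
Since |N(S)| = 8 ≥ |S| = 6, Hall's condition holds for this subset.

8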